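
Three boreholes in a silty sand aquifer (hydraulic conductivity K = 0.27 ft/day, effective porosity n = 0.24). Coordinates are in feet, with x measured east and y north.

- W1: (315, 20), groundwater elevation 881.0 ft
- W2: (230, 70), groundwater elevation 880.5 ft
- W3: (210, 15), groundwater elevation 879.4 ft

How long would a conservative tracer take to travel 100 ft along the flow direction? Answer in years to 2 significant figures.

With h = a·x + b·y + c and W1 as origin, the differences give:
  (-85)·a + 50·b = -0.5
  (-105)·a + (-5)·b = -1.6
Eliminate b (×(-5) and ×50, subtract): 5675·a = 82.50 → a = ∂h/∂x = +0.01454
Back-substitute: b = ∂h/∂y = +0.01471.
|∇h| = √(0.01454² + 0.01471²) = 0.02068
Seepage velocity v = K·i/n = 0.27 × 0.02068 / 0.24 = 0.02327 ft/day.
t = 100 / 0.02327 = 4297 days = 11.8 years.

12 years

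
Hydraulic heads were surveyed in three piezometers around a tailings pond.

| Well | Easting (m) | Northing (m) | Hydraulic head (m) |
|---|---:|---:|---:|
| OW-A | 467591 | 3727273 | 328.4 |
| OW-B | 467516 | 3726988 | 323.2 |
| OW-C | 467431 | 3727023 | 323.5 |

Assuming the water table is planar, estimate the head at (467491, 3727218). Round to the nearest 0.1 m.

327.1 m

Taking OW-A as reference: OW-B−OW-A = (-75, -285, -5.2); OW-C−OW-A = (-160, -250, -4.9).
Determinant of the coordinate differences = (-75)·(-250) − (-160)·(-285) = -26850.
∂h/∂x = [(-5.2)·(-250) − (-4.9)·(-285)] / -26850 = +0.003594
∂h/∂y = [(-75)·(-4.9) − (-160)·(-5.2)] / -26850 = +0.01730
h(467491, 3727218) = 328.4 + (+0.003594)·(-100) + (+0.01730)·(-55) = 328.4 -0.359 -0.951 = 327.089 m.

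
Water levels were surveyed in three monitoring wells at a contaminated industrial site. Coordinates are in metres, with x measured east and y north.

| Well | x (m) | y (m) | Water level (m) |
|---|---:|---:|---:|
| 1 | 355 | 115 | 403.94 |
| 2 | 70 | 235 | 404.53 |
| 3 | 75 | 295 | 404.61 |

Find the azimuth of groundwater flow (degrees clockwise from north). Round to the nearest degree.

135°

Differences from 1: to 2 (Δx, Δy, Δh) = (-285, 120, +0.59); to 3 = (-280, 180, +0.67).
Solve a·Δx + b·Δy = Δh: det = (-285)·180 − (-280)·120 = -17700.
∂h/∂x = [(+0.59)·180 − (+0.67)·120] / -17700 = -0.001458
∂h/∂y = [(-285)·(+0.67) − (-280)·(+0.59)] / -17700 = +0.001455
Flow direction (−∇h) has components (+0.001458 E, -0.001455 N).
Azimuth = atan2(E, N) = atan2(+0.001458, -0.001455) = 134.9° ≈ 135°.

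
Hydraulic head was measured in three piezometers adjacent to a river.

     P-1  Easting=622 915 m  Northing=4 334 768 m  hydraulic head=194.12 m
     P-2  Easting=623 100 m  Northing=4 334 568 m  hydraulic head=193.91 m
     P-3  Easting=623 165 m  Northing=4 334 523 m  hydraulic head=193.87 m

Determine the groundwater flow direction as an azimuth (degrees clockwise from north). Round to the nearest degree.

193°

Taking P-1 as reference: P-2−P-1 = (185, -200, -0.21); P-3−P-1 = (250, -245, -0.25).
Determinant of the coordinate differences = 185·(-245) − 250·(-200) = 4675.
∂h/∂x = [(-0.21)·(-245) − (-0.25)·(-200)] / 4675 = +0.0003102
∂h/∂y = [185·(-0.25) − 250·(-0.21)] / 4675 = +0.001337
Flow direction (−∇h) has components (-0.0003102 E, -0.001337 N).
Azimuth = atan2(E, N) = atan2(-0.0003102, -0.001337) = 193.1° ≈ 193°.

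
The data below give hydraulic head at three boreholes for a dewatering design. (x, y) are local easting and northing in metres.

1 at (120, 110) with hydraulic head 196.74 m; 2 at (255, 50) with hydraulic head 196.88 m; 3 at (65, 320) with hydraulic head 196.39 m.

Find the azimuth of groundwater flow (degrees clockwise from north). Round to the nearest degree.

With h = a·x + b·y + c and 1 as origin, the differences give:
  135·a + (-60)·b = +0.14
  (-55)·a + 210·b = -0.35
Eliminate b (×210 and ×(-60), subtract): 25050·a = 8.400 → a = ∂h/∂x = +0.0003353
Back-substitute: b = ∂h/∂y = -0.001579.
Flow direction (−∇h) has components (-0.0003353 E, +0.001579 N).
Azimuth = atan2(E, N) = atan2(-0.0003353, +0.001579) = 348.0° ≈ 348°.

348°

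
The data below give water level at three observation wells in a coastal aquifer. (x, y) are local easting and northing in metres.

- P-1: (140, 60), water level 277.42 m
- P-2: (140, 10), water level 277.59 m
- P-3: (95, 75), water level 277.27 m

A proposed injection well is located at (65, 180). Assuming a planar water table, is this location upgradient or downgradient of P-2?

With h = a·x + b·y + c and P-1 as origin, the differences give:
  0·a + (-50)·b = +0.17
  (-45)·a + 15·b = -0.15
Eliminate b (×15 and ×(-50), subtract): -2250·a = -4.950 → a = ∂h/∂x = +0.002200
Back-substitute: b = ∂h/∂y = -0.003400.
Head at (65, 180) = 277.42 + (+0.002200)·(-75) + (-0.003400)·(120) = 276.85 m.
That is lower than the 277.59 m at P-2, so the point is downgradient.

downgradient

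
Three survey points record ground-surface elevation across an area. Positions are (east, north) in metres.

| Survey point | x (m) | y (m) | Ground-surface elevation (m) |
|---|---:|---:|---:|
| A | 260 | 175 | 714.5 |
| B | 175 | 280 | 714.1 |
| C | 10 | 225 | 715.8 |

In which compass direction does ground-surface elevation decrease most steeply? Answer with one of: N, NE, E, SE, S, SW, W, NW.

Differences from A: to B (Δx, Δy, Δh) = (-85, 105, -0.4); to C = (-250, 50, +1.3).
Solve a·Δx + b·Δy = Δz: det = (-85)·50 − (-250)·105 = 22000.
∂z/∂x = [(-0.4)·50 − (+1.3)·105] / 22000 = -0.007114
∂z/∂y = [(-85)·(+1.3) − (-250)·(-0.4)] / 22000 = -0.009568
Steepest decrease is along −∇f = (+0.007114 E, +0.009568 N) → northeast.

NE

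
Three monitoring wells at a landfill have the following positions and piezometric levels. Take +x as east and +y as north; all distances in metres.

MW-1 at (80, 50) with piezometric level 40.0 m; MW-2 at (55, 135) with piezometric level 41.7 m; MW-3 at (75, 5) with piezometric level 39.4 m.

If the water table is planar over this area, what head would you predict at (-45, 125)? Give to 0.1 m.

43.2 m

Differences from MW-1: to MW-2 (Δx, Δy, Δh) = (-25, 85, +1.7); to MW-3 = (-5, -45, -0.6).
Determinant of the coordinate differences = (-25)·(-45) − (-5)·85 = 1550.
∂h/∂x = [(+1.7)·(-45) − (-0.6)·85] / 1550 = -0.01645
∂h/∂y = [(-25)·(-0.6) − (-5)·(+1.7)] / 1550 = +0.01516
h(-45, 125) = 40.0 + (-0.01645)·(-125) + (+0.01516)·(75) = 40.0 +2.056 +1.137 = 43.194 m.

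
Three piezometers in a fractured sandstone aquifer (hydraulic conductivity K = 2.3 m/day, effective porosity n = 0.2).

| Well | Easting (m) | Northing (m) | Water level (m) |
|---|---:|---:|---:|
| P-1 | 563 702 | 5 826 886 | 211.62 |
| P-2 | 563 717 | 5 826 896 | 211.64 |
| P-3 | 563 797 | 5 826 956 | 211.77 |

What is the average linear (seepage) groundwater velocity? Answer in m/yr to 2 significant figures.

With h = a·x + b·y + c and P-1 as origin, the differences give:
  15·a + 10·b = +0.02
  95·a + 70·b = +0.15
Eliminate b (×70 and ×10, subtract): 100·a = -0.100 → a = ∂h/∂x = -0.001000
Back-substitute: b = ∂h/∂y = +0.003500.
|∇h| = √(-0.001000² + 0.003500²) = 0.00364
Seepage velocity v = K·i/n = 2.3 × 0.00364 / 0.2 = 0.04186 m/day = 15.29 m/yr.

15 m/yr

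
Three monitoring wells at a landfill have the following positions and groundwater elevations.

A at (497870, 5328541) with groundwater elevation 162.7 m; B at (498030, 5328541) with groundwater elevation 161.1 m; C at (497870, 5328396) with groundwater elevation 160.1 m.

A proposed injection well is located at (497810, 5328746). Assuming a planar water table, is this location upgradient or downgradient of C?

upgradient

∂h/∂x = (161.1 − 162.7) / (498030 − 497870) = -0.010000
∂h/∂y = (160.1 − 162.7) / (5328396 − 5328541) = +0.01793
Head at (497810, 5328746) = 162.7 + (-0.010000)·(-60) + (+0.01793)·(205) = 166.98 m.
That is higher than the 160.1 m at C, so the point is upgradient.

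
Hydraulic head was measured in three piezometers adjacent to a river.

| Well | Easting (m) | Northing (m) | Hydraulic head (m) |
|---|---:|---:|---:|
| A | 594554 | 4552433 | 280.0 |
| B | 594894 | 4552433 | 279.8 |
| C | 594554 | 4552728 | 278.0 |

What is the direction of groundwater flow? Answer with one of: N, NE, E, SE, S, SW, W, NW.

∂h/∂x = (279.8 − 280.0) / (594894 − 594554) = -0.0005882
∂h/∂y = (278.0 − 280.0) / (4552728 − 4552433) = -0.006780
Flow = −∇h = (+0.0005882 east, +0.006780 north), which points north.

N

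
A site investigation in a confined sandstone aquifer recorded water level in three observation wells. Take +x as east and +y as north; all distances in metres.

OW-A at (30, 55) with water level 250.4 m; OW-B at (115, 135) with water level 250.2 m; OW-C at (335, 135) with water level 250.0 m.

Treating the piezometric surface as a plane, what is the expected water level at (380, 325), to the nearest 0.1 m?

249.7 m

Taking OW-A as reference: OW-B−OW-A = (85, 80, -0.2); OW-C−OW-A = (305, 80, -0.4).
Solve a·Δx + b·Δy = Δh: det = 85·80 − 305·80 = -17600.
∂h/∂x = [(-0.2)·80 − (-0.4)·80] / -17600 = -0.0009091
∂h/∂y = [85·(-0.4) − 305·(-0.2)] / -17600 = -0.001534
h(380, 325) = 250.4 + (-0.0009091)·(350) + (-0.001534)·(270) = 250.4 -0.318 -0.414 = 249.668 m.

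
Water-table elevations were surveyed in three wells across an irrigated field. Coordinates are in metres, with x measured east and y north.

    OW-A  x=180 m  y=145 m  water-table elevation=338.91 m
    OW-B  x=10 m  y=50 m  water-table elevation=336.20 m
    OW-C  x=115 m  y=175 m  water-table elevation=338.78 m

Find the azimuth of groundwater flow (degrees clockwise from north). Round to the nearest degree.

211°

With h = a·x + b·y + c and OW-A as origin, the differences give:
  (-170)·a + (-95)·b = -2.71
  (-65)·a + 30·b = -0.13
Eliminate b (×30 and ×(-95), subtract): -11275·a = -93.650 → a = ∂h/∂x = +0.008306
Back-substitute: b = ∂h/∂y = +0.01366.
Flow direction (−∇h) has components (-0.008306 E, -0.01366 N).
Azimuth = atan2(E, N) = atan2(-0.008306, -0.01366) = 211.3° ≈ 211°.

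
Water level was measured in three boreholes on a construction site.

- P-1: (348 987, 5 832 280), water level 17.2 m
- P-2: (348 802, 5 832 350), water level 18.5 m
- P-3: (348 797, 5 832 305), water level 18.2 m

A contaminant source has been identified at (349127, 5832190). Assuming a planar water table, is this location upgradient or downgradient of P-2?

Differences from P-1: to P-2 (Δx, Δy, Δh) = (-185, 70, +1.3); to P-3 = (-190, 25, +1.0).
Determinant of the coordinate differences = (-185)·25 − (-190)·70 = 8675.
∂h/∂x = [(+1.3)·25 − (+1.0)·70] / 8675 = -0.004323
∂h/∂y = [(-185)·(+1.0) − (-190)·(+1.3)] / 8675 = +0.007147
Head at (349127, 5832190) = 17.2 + (-0.004323)·(140) + (+0.007147)·(-90) = 15.95 m.
That is lower than the 18.5 m at P-2, so the point is downgradient.

downgradient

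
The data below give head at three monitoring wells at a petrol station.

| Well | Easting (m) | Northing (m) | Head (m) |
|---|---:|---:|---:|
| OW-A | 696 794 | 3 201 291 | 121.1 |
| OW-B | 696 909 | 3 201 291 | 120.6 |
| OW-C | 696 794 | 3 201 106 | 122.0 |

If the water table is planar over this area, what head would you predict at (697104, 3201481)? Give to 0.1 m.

∂h/∂x = (120.6 − 121.1) / (696909 − 696794) = -0.004348
∂h/∂y = (122.0 − 121.1) / (3201106 − 3201291) = -0.004865
h(697104, 3201481) = 121.1 + (-0.004348)·(310) + (-0.004865)·(190) = 121.1 -1.348 -0.924 = 118.828 m.

118.8 m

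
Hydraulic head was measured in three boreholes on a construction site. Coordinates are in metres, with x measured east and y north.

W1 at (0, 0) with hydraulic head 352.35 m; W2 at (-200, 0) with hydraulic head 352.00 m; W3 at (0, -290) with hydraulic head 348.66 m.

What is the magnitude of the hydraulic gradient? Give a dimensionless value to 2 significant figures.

0.013

∂h/∂x = (352.00 − 352.35) / (-200 − 0) = +0.001750
∂h/∂y = (348.66 − 352.35) / (-290 − 0) = +0.01272
|∇h| = √(0.001750² + 0.01272²) = 0.01284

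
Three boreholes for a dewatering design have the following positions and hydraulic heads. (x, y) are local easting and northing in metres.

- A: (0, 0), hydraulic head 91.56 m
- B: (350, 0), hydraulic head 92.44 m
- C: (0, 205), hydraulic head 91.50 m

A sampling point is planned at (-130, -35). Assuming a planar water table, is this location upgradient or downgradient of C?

∂h/∂x = (92.44 − 91.56) / (350 − 0) = +0.002514
∂h/∂y = (91.50 − 91.56) / (205 − 0) = -0.0002927
Head at (-130, -35) = 91.56 + (+0.002514)·(-130) + (-0.0002927)·(-35) = 91.24 m.
That is lower than the 91.50 m at C, so the point is downgradient.

downgradient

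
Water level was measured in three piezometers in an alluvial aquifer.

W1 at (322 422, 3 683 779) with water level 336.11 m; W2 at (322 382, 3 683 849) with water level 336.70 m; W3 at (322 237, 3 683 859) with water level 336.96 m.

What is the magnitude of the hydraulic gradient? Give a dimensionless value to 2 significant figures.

0.0078

Three-point gradient (reference W1): Δ to W2 = (-40, 70, +0.59), Δ to W3 = (-185, 80, +0.85).
∂h/∂x = -0.001262, ∂h/∂y = +0.007708 (det = 9750).
|∇h| = √(-0.001262² + 0.007708²) = 0.007811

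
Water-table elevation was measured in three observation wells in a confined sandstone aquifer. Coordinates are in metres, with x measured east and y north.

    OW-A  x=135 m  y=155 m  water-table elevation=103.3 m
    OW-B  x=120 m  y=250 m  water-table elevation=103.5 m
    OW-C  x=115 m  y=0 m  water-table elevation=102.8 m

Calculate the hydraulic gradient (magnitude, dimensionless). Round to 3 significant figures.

Taking OW-A as reference: OW-B−OW-A = (-15, 95, +0.2); OW-C−OW-A = (-20, -155, -0.5).
Determinant of the coordinate differences = (-15)·(-155) − (-20)·95 = 4225.
∂h/∂x = [(+0.2)·(-155) − (-0.5)·95] / 4225 = +0.003905
∂h/∂y = [(-15)·(-0.5) − (-20)·(+0.2)] / 4225 = +0.002722
|∇h| = √(0.003905² + 0.002722²) = 0.00476

0.00476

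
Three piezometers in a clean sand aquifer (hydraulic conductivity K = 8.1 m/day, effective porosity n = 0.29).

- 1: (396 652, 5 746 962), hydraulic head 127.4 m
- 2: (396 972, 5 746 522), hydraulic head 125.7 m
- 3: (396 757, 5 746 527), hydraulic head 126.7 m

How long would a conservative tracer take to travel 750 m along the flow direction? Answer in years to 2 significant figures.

Differences from 1: to 2 (Δx, Δy, Δh) = (320, -440, -1.7); to 3 = (105, -435, -0.7).
Determinant of the coordinate differences = 320·(-435) − 105·(-440) = -93000.
∂h/∂x = [(-1.7)·(-435) − (-0.7)·(-440)] / -93000 = -0.004640
∂h/∂y = [320·(-0.7) − 105·(-1.7)] / -93000 = +0.0004892
|∇h| = √(-0.004640² + 0.0004892²) = 0.004666
Seepage velocity v = K·i/n = 8.1 × 0.004666 / 0.29 = 0.1303 m/day.
t = 750 / 0.1303 = 5756 days = 15.8 years.

16 years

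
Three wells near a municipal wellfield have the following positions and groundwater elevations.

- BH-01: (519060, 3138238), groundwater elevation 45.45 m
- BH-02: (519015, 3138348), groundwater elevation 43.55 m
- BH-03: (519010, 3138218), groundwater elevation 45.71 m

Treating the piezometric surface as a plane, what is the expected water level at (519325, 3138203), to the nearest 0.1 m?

46.4 m

Differences from BH-01: to BH-02 (Δx, Δy, Δh) = (-45, 110, -1.90); to BH-03 = (-50, -20, +0.26).
Determinant of the coordinate differences = (-45)·(-20) − (-50)·110 = 6400.
∂h/∂x = [(-1.90)·(-20) − (+0.26)·110] / 6400 = +0.001469
∂h/∂y = [(-45)·(+0.26) − (-50)·(-1.90)] / 6400 = -0.01667
h(519325, 3138203) = 45.45 + (+0.001469)·(265) + (-0.01667)·(-35) = 45.45 +0.389 +0.584 = 46.423 m.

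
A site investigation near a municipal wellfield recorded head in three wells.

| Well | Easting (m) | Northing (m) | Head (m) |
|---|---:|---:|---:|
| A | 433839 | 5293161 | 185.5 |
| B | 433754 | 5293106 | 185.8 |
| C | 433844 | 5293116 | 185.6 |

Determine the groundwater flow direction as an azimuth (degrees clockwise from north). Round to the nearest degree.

039°

Taking A as reference: B−A = (-85, -55, +0.3); C−A = (5, -45, +0.1).
Solve a·Δx + b·Δy = Δh: det = (-85)·(-45) − 5·(-55) = 4100.
∂h/∂x = [(+0.3)·(-45) − (+0.1)·(-55)] / 4100 = -0.001951
∂h/∂y = [(-85)·(+0.1) − 5·(+0.3)] / 4100 = -0.002439
Flow direction (−∇h) has components (+0.001951 E, +0.002439 N).
Azimuth = atan2(E, N) = atan2(+0.001951, +0.002439) = 38.7° ≈ 039°.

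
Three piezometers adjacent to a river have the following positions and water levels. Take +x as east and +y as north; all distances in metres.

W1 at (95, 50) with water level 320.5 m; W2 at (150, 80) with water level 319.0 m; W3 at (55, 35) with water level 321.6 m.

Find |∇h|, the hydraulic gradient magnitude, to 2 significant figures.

With h = a·x + b·y + c and W1 as origin, the differences give:
  55·a + 30·b = -1.5
  (-40)·a + (-15)·b = +1.1
Eliminate b (×(-15) and ×30, subtract): 375·a = -10.50 → a = ∂h/∂x = -0.02800
Back-substitute: b = ∂h/∂y = +0.001333.
|∇h| = √(-0.02800² + 0.001333²) = 0.02803

0.028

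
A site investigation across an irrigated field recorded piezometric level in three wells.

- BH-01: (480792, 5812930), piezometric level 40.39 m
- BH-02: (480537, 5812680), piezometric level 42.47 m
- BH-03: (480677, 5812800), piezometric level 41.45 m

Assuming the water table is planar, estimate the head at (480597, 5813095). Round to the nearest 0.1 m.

Differences from BH-01: to BH-02 (Δx, Δy, Δh) = (-255, -250, +2.08); to BH-03 = (-115, -130, +1.06).
Solve a·Δx + b·Δy = Δh: det = (-255)·(-130) − (-115)·(-250) = 4400.
∂h/∂x = [(+2.08)·(-130) − (+1.06)·(-250)] / 4400 = -0.001227
∂h/∂y = [(-255)·(+1.06) − (-115)·(+2.08)] / 4400 = -0.007068
h(480597, 5813095) = 40.39 + (-0.001227)·(-195) + (-0.007068)·(165) = 40.39 +0.239 -1.166 = 39.463 m.

39.5 m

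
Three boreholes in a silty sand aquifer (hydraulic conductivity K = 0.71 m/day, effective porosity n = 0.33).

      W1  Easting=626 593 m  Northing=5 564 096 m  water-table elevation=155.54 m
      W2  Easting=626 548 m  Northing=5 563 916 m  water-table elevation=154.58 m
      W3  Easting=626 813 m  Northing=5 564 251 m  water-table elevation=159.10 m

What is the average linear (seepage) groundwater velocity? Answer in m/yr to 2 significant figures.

12 m/yr

Differences from W1: to W2 (Δx, Δy, Δh) = (-45, -180, -0.96); to W3 = (220, 155, +3.56).
Solve a·Δx + b·Δy = Δh: det = (-45)·155 − 220·(-180) = 32625.
∂h/∂x = [(-0.96)·155 − (+3.56)·(-180)] / 32625 = +0.01508
∂h/∂y = [(-45)·(+3.56) − 220·(-0.96)] / 32625 = +0.001563
|∇h| = √(0.01508² + 0.001563²) = 0.01516
Seepage velocity v = K·i/n = 0.71 × 0.01516 / 0.33 = 0.03262 m/day = 11.91 m/yr.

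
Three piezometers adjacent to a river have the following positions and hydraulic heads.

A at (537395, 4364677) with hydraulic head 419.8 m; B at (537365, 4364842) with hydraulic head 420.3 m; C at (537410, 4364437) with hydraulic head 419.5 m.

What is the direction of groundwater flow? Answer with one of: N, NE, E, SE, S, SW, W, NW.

E

Taking A as reference: B−A = (-30, 165, +0.5); C−A = (15, -240, -0.3).
Solve a·Δx + b·Δy = Δh: det = (-30)·(-240) − 15·165 = 4725.
∂h/∂x = [(+0.5)·(-240) − (-0.3)·165] / 4725 = -0.01492
∂h/∂y = [(-30)·(-0.3) − 15·(+0.5)] / 4725 = +0.0003175
Flow = −∇h = (+0.01492 east, -0.0003175 north), which points east.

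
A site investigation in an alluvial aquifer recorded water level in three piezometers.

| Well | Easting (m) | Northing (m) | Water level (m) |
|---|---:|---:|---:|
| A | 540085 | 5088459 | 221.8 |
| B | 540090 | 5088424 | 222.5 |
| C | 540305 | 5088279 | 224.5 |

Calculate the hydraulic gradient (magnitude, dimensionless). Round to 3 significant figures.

Taking A as reference: B−A = (5, -35, +0.7); C−A = (220, -180, +2.7).
Solve a·Δx + b·Δy = Δh: det = 5·(-180) − 220·(-35) = 6800.
∂h/∂x = [(+0.7)·(-180) − (+2.7)·(-35)] / 6800 = -0.004632
∂h/∂y = [5·(+2.7) − 220·(+0.7)] / 6800 = -0.02066
|∇h| = √(-0.004632² + -0.02066²) = 0.02117

0.0212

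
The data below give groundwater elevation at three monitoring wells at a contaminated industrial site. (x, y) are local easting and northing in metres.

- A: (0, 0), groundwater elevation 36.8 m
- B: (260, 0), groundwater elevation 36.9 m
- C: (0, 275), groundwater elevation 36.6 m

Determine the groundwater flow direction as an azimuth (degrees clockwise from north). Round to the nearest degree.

∂h/∂x = (36.9 − 36.8) / (260 − 0) = +0.0003846
∂h/∂y = (36.6 − 36.8) / (275 − 0) = -0.0007273
Flow direction (−∇h) has components (-0.0003846 E, +0.0007273 N).
Azimuth = atan2(E, N) = atan2(-0.0003846, +0.0007273) = 332.1° ≈ 332°.

332°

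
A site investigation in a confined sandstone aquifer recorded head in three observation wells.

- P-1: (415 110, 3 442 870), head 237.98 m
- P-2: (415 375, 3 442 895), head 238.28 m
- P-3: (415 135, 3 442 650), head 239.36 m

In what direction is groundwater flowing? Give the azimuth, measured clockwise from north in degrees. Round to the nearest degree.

Taking P-1 as reference: P-2−P-1 = (265, 25, +0.30); P-3−P-1 = (25, -220, +1.38).
Solve a·Δx + b·Δy = Δh: det = 265·(-220) − 25·25 = -58925.
∂h/∂x = [(+0.30)·(-220) − (+1.38)·25] / -58925 = +0.001706
∂h/∂y = [265·(+1.38) − 25·(+0.30)] / -58925 = -0.006079
Flow direction (−∇h) has components (-0.001706 E, +0.006079 N).
Azimuth = atan2(E, N) = atan2(-0.001706, +0.006079) = 344.3° ≈ 344°.

344°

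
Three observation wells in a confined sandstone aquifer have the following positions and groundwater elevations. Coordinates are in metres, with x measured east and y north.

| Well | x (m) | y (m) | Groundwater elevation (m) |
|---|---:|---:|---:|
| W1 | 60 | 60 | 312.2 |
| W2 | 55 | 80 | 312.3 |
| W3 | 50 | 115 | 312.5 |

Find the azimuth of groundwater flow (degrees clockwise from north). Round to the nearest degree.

225°

Differences from W1: to W2 (Δx, Δy, Δh) = (-5, 20, +0.1); to W3 = (-10, 55, +0.3).
Solve a·Δx + b·Δy = Δh: det = (-5)·55 − (-10)·20 = -75.
∂h/∂x = [(+0.1)·55 − (+0.3)·20] / -75 = +0.006667
∂h/∂y = [(-5)·(+0.3) − (-10)·(+0.1)] / -75 = +0.006667
Flow direction (−∇h) has components (-0.006667 E, -0.006667 N).
Azimuth = atan2(E, N) = atan2(-0.006667, -0.006667) = 225.0° ≈ 225°.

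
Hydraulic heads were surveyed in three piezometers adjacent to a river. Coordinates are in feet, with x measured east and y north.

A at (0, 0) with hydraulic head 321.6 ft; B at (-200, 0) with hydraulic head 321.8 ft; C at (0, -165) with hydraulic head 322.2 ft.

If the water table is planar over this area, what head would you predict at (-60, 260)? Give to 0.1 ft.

320.7 ft

∂h/∂x = (321.8 − 321.6) / (-200 − 0) = -0.0010000
∂h/∂y = (322.2 − 321.6) / (-165 − 0) = -0.003636
h(-60, 260) = 321.6 + (-0.0010000)·(-60) + (-0.003636)·(260) = 321.6 +0.060 -0.945 = 320.715 ft.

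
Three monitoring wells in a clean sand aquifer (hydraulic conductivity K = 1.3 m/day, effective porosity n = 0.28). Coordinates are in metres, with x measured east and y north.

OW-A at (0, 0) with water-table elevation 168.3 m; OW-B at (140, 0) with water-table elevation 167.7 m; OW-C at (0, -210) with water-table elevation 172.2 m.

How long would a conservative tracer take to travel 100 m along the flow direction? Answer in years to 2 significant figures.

3.1 years

∂h/∂x = (167.7 − 168.3) / (140 − 0) = -0.004286
∂h/∂y = (172.2 − 168.3) / (-210 − 0) = -0.01857
|∇h| = √(-0.004286² + -0.01857²) = 0.01906
Seepage velocity v = K·i/n = 1.3 × 0.01906 / 0.28 = 0.08849 m/day.
t = 100 / 0.08849 = 1130 days = 3.09 years.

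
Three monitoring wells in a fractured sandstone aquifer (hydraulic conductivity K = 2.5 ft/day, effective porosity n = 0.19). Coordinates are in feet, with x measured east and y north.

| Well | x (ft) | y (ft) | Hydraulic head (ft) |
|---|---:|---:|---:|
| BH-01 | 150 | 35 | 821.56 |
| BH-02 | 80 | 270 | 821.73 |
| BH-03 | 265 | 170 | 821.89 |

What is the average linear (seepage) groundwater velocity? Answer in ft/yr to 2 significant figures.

9.1 ft/yr

With h = a·x + b·y + c and BH-01 as origin, the differences give:
  (-70)·a + 235·b = +0.17
  115·a + 135·b = +0.33
Eliminate b (×135 and ×235, subtract): -36475·a = -54.600 → a = ∂h/∂x = +0.001497
Back-substitute: b = ∂h/∂y = +0.001169.
|∇h| = √(0.001497² + 0.001169²) = 0.001899
Seepage velocity v = K·i/n = 2.5 × 0.001899 / 0.19 = 0.02499 ft/day = 9.128 ft/yr.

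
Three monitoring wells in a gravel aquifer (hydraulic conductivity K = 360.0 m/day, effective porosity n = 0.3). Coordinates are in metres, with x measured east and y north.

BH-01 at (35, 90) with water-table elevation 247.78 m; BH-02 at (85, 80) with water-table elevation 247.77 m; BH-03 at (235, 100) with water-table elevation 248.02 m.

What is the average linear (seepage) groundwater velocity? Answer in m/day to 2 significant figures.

Differences from BH-01: to BH-02 (Δx, Δy, Δh) = (50, -10, -0.01); to BH-03 = (200, 10, +0.24).
Solve a·Δx + b·Δy = Δh: det = 50·10 − 200·(-10) = 2500.
∂h/∂x = [(-0.01)·10 − (+0.24)·(-10)] / 2500 = +0.0009200
∂h/∂y = [50·(+0.24) − 200·(-0.01)] / 2500 = +0.005600
|∇h| = √(0.0009200² + 0.005600²) = 0.005675
Seepage velocity v = K·i/n = 360.0 × 0.005675 / 0.3 = 6.81 m/day.

6.8 m/day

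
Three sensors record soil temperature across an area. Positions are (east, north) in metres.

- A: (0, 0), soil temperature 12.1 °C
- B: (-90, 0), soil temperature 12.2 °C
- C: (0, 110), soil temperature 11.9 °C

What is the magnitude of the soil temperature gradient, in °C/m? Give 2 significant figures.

∂T/∂x = (12.2 − 12.1) / (-90 − 0) = -0.001111
∂T/∂y = (11.9 − 12.1) / (110 − 0) = -0.001818
|∇f| = √(-0.001111² + -0.001818²) = 0.002131 °C/m

0.0021 °C/m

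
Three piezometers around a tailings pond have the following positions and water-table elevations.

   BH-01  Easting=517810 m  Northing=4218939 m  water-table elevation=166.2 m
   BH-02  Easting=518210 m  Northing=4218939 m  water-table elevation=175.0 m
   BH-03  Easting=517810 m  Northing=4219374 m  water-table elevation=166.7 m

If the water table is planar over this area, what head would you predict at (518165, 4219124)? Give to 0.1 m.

174.2 m

∂h/∂x = (175.0 − 166.2) / (518210 − 517810) = +0.02200
∂h/∂y = (166.7 − 166.2) / (4219374 − 4218939) = +0.001149
h(518165, 4219124) = 166.2 + (+0.02200)·(355) + (+0.001149)·(185) = 166.2 +7.810 +0.213 = 174.223 m.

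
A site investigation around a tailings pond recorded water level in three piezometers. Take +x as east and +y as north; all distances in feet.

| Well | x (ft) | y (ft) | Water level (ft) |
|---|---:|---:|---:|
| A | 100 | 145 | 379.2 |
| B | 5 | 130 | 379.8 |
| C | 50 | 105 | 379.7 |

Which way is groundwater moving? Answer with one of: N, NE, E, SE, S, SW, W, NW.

Differences from A: to B (Δx, Δy, Δh) = (-95, -15, +0.6); to C = (-50, -40, +0.5).
Solve a·Δx + b·Δy = Δh: det = (-95)·(-40) − (-50)·(-15) = 3050.
∂h/∂x = [(+0.6)·(-40) − (+0.5)·(-15)] / 3050 = -0.005410
∂h/∂y = [(-95)·(+0.5) − (-50)·(+0.6)] / 3050 = -0.005738
Flow = −∇h = (+0.005410 east, +0.005738 north), which points northeast.

NE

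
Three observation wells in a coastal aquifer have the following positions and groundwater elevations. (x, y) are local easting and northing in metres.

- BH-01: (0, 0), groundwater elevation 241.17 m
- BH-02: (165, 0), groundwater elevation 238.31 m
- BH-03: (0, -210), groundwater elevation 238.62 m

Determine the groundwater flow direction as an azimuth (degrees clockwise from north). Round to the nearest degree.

∂h/∂x = (238.31 − 241.17) / (165 − 0) = -0.01733
∂h/∂y = (238.62 − 241.17) / (-210 − 0) = +0.01214
Flow direction (−∇h) has components (+0.01733 E, -0.01214 N).
Azimuth = atan2(E, N) = atan2(+0.01733, -0.01214) = 125.0° ≈ 125°.

125°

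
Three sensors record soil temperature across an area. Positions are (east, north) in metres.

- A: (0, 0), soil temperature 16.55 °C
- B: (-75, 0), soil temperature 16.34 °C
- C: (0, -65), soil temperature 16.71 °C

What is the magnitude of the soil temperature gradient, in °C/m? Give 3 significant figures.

∂T/∂x = (16.34 − 16.55) / (-75 − 0) = +0.002800
∂T/∂y = (16.71 − 16.55) / (-65 − 0) = -0.002462
|∇f| = √(0.002800² + -0.002462²) = 0.003728 °C/m

0.00373 °C/m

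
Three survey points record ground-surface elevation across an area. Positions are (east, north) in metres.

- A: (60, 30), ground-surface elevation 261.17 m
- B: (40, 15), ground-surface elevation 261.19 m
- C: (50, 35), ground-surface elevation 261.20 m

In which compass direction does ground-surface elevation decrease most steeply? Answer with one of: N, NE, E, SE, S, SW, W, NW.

With z = a·x + b·y + c and A as origin, the differences give:
  (-20)·a + (-15)·b = +0.02
  (-10)·a + 5·b = +0.03
Eliminate b (×5 and ×(-15), subtract): -250·a = 0.550 → a = ∂z/∂x = -0.002200
Back-substitute: b = ∂z/∂y = +0.001600.
Steepest decrease is along −∇f = (+0.002200 E, -0.001600 N) → southeast.

SE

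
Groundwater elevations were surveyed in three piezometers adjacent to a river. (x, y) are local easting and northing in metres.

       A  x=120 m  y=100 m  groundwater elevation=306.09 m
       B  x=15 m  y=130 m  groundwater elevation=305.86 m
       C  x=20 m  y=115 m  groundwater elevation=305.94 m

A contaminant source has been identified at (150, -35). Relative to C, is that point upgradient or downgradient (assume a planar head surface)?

Differences from A: to B (Δx, Δy, Δh) = (-105, 30, -0.23); to C = (-100, 15, -0.15).
Determinant of the coordinate differences = (-105)·15 − (-100)·30 = 1425.
∂h/∂x = [(-0.23)·15 − (-0.15)·30] / 1425 = +0.0007368
∂h/∂y = [(-105)·(-0.15) − (-100)·(-0.23)] / 1425 = -0.005088
Head at (150, -35) = 306.09 + (+0.0007368)·(30) + (-0.005088)·(-135) = 306.80 m.
That is higher than the 305.94 m at C, so the point is upgradient.

upgradient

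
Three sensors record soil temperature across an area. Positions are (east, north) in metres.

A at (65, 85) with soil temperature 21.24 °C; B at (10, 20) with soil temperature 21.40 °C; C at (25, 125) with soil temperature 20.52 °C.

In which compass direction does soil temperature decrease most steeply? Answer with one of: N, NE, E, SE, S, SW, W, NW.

NW

Taking A as reference: B−A = (-55, -65, +0.16); C−A = (-40, 40, -0.72).
Determinant of the coordinate differences = (-55)·40 − (-40)·(-65) = -4800.
∂T/∂x = [(+0.16)·40 − (-0.72)·(-65)] / -4800 = +0.008417
∂T/∂y = [(-55)·(-0.72) − (-40)·(+0.16)] / -4800 = -0.009583
Steepest decrease is along −∇f = (-0.008417 E, +0.009583 N) → northwest.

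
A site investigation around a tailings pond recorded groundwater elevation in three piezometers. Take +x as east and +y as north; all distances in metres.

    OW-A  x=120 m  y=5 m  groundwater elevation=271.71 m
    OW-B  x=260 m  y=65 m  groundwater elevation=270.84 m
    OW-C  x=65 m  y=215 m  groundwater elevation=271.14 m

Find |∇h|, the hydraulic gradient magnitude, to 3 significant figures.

0.00599

With h = a·x + b·y + c and OW-A as origin, the differences give:
  140·a + 60·b = -0.87
  (-55)·a + 210·b = -0.57
Eliminate b (×210 and ×60, subtract): 32700·a = -148.500 → a = ∂h/∂x = -0.004541
Back-substitute: b = ∂h/∂y = -0.003904.
|∇h| = √(-0.004541² + -0.003904²) = 0.005988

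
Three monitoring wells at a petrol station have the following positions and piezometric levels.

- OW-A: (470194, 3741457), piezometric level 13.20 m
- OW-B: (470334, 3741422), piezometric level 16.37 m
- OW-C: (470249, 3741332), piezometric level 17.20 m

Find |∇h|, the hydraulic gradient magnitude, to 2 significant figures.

0.030

With h = a·x + b·y + c and OW-A as origin, the differences give:
  140·a + (-35)·b = +3.17
  55·a + (-125)·b = +4.00
Eliminate b (×(-125) and ×(-35), subtract): -15575·a = -256.250 → a = ∂h/∂x = +0.01645
Back-substitute: b = ∂h/∂y = -0.02476.
|∇h| = √(0.01645² + -0.02476²) = 0.02973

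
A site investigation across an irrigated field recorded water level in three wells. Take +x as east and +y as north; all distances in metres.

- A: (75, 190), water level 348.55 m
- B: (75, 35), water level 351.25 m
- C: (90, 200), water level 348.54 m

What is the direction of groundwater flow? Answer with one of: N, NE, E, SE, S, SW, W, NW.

NW

With h = a·x + b·y + c and A as origin, the differences give:
  0·a + (-155)·b = +2.70
  15·a + 10·b = -0.01
Eliminate b (×10 and ×(-155), subtract): 2325·a = 25.450 → a = ∂h/∂x = +0.01095
Back-substitute: b = ∂h/∂y = -0.01742.
Flow = −∇h = (-0.01095 east, +0.01742 north), which points northwest.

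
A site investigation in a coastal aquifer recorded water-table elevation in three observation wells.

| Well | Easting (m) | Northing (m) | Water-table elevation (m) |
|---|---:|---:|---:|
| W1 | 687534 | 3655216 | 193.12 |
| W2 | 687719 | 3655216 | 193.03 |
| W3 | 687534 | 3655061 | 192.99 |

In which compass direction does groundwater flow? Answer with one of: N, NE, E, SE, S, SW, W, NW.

SE

∂h/∂x = (193.03 − 193.12) / (687719 − 687534) = -0.0004865
∂h/∂y = (192.99 − 193.12) / (3655061 − 3655216) = +0.0008387
Flow = −∇h = (+0.0004865 east, -0.0008387 north), which points southeast.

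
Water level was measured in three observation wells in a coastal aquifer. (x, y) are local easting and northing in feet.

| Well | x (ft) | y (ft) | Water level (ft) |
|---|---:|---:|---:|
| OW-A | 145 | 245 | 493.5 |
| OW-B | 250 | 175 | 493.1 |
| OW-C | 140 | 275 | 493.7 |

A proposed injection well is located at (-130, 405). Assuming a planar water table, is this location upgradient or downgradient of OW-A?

Taking OW-A as reference: OW-B−OW-A = (105, -70, -0.4); OW-C−OW-A = (-5, 30, +0.2).
Solve a·Δx + b·Δy = Δh: det = 105·30 − (-5)·(-70) = 2800.
∂h/∂x = [(-0.4)·30 − (+0.2)·(-70)] / 2800 = +0.0007143
∂h/∂y = [105·(+0.2) − (-5)·(-0.4)] / 2800 = +0.006786
Head at (-130, 405) = 493.5 + (+0.0007143)·(-275) + (+0.006786)·(160) = 494.39 ft.
That is higher than the 493.5 ft at OW-A, so the point is upgradient.

upgradient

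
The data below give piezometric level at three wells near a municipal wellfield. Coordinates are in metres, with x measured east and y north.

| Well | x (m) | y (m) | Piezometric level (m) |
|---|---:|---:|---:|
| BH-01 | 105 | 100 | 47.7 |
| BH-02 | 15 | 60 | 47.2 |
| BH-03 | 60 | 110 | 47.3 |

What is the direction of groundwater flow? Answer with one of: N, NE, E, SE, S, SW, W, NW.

Taking BH-01 as reference: BH-02−BH-01 = (-90, -40, -0.5); BH-03−BH-01 = (-45, 10, -0.4).
Solve a·Δx + b·Δy = Δh: det = (-90)·10 − (-45)·(-40) = -2700.
∂h/∂x = [(-0.5)·10 − (-0.4)·(-40)] / -2700 = +0.007778
∂h/∂y = [(-90)·(-0.4) − (-45)·(-0.5)] / -2700 = -0.005000
Flow = −∇h = (-0.007778 east, +0.005000 north), which points northwest.

NW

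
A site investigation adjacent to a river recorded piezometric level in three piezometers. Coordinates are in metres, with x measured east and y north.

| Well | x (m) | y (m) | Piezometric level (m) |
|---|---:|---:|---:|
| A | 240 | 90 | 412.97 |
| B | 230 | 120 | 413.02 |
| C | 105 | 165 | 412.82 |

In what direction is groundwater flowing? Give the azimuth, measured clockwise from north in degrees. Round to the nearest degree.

Differences from A: to B (Δx, Δy, Δh) = (-10, 30, +0.05); to C = (-135, 75, -0.15).
Determinant of the coordinate differences = (-10)·75 − (-135)·30 = 3300.
∂h/∂x = [(+0.05)·75 − (-0.15)·30] / 3300 = +0.002500
∂h/∂y = [(-10)·(-0.15) − (-135)·(+0.05)] / 3300 = +0.002500
Flow direction (−∇h) has components (-0.002500 E, -0.002500 N).
Azimuth = atan2(E, N) = atan2(-0.002500, -0.002500) = 225.0° ≈ 225°.

225°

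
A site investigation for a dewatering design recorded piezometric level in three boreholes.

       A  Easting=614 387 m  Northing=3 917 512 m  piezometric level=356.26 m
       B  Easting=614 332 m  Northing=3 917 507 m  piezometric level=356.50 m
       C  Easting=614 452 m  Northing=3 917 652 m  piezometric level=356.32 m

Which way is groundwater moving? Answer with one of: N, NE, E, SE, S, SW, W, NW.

SE

Differences from A: to B (Δx, Δy, Δh) = (-55, -5, +0.24); to C = (65, 140, +0.06).
Determinant of the coordinate differences = (-55)·140 − 65·(-5) = -7375.
∂h/∂x = [(+0.24)·140 − (+0.06)·(-5)] / -7375 = -0.004597
∂h/∂y = [(-55)·(+0.06) − 65·(+0.24)] / -7375 = +0.002563
Flow = −∇h = (+0.004597 east, -0.002563 north), which points southeast.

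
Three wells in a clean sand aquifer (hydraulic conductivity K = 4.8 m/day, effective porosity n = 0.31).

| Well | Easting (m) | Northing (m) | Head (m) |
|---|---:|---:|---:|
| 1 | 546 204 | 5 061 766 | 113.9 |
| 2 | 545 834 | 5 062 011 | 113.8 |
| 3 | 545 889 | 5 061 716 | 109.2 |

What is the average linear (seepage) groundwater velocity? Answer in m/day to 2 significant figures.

With h = a·x + b·y + c and 1 as origin, the differences give:
  (-370)·a + 245·b = -0.1
  (-315)·a + (-50)·b = -4.7
Eliminate b (×(-50) and ×245, subtract): 95675·a = 1156.50 → a = ∂h/∂x = +0.01209
Back-substitute: b = ∂h/∂y = +0.01785.
|∇h| = √(0.01209² + 0.01785²) = 0.02156
Seepage velocity v = K·i/n = 4.8 × 0.02156 / 0.31 = 0.3338 m/day.

0.33 m/day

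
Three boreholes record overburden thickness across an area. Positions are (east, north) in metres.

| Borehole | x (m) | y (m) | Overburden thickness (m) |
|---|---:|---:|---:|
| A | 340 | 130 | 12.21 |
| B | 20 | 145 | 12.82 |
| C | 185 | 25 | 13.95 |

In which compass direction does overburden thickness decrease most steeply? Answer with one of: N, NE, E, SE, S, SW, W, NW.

N

Taking A as reference: B−A = (-320, 15, +0.61); C−A = (-155, -105, +1.74).
Determinant of the coordinate differences = (-320)·(-105) − (-155)·15 = 35925.
∂d/∂x = [(+0.61)·(-105) − (+1.74)·15] / 35925 = -0.002509
∂d/∂y = [(-320)·(+1.74) − (-155)·(+0.61)] / 35925 = -0.01287
Steepest decrease is along −∇f = (+0.002509 E, +0.01287 N) → north.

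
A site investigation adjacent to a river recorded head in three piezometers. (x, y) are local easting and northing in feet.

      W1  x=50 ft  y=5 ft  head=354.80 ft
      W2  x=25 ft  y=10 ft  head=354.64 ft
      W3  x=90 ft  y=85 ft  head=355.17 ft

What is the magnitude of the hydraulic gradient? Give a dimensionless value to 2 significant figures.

0.0068

Taking W1 as reference: W2−W1 = (-25, 5, -0.16); W3−W1 = (40, 80, +0.37).
Determinant of the coordinate differences = (-25)·80 − 40·5 = -2200.
∂h/∂x = [(-0.16)·80 − (+0.37)·5] / -2200 = +0.006659
∂h/∂y = [(-25)·(+0.37) − 40·(-0.16)] / -2200 = +0.001295
|∇h| = √(0.006659² + 0.001295²) = 0.006784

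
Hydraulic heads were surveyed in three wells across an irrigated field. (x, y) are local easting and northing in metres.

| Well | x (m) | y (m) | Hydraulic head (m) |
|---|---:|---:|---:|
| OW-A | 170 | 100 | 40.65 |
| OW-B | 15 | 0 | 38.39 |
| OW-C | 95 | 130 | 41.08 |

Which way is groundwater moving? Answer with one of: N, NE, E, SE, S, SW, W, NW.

Taking OW-A as reference: OW-B−OW-A = (-155, -100, -2.26); OW-C−OW-A = (-75, 30, +0.43).
Solve a·Δx + b·Δy = Δh: det = (-155)·30 − (-75)·(-100) = -12150.
∂h/∂x = [(-2.26)·30 − (+0.43)·(-100)] / -12150 = +0.002041
∂h/∂y = [(-155)·(+0.43) − (-75)·(-2.26)] / -12150 = +0.01944
Flow = −∇h = (-0.002041 east, -0.01944 north), which points south.

S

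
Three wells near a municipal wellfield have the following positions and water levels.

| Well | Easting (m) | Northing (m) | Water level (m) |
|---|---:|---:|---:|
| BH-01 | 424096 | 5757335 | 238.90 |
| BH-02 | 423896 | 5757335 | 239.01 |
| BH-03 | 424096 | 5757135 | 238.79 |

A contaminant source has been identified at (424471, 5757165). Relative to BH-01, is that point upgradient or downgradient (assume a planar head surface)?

∂h/∂x = (239.01 − 238.90) / (423896 − 424096) = -0.0005500
∂h/∂y = (238.79 − 238.90) / (5757135 − 5757335) = +0.0005500
Head at (424471, 5757165) = 238.90 + (-0.0005500)·(375) + (+0.0005500)·(-170) = 238.60 m.
That is lower than the 238.90 m at BH-01, so the point is downgradient.

downgradient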